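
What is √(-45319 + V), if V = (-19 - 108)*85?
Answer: I*√56114 ≈ 236.88*I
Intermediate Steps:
V = -10795 (V = -127*85 = -10795)
√(-45319 + V) = √(-45319 - 10795) = √(-56114) = I*√56114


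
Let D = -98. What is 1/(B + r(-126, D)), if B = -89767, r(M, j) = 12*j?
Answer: -1/90943 ≈ -1.0996e-5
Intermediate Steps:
1/(B + r(-126, D)) = 1/(-89767 + 12*(-98)) = 1/(-89767 - 1176) = 1/(-90943) = -1/90943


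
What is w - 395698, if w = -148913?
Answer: -544611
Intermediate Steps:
w - 395698 = -148913 - 395698 = -544611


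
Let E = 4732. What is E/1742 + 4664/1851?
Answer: 649370/124017 ≈ 5.2361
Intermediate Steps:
E/1742 + 4664/1851 = 4732/1742 + 4664/1851 = 4732*(1/1742) + 4664*(1/1851) = 182/67 + 4664/1851 = 649370/124017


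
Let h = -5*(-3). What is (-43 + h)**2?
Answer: 784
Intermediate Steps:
h = 15
(-43 + h)**2 = (-43 + 15)**2 = (-28)**2 = 784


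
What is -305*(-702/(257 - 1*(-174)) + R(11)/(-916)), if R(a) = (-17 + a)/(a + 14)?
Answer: 490233027/986990 ≈ 496.69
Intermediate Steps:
R(a) = (-17 + a)/(14 + a)
-305*(-702/(257 - 1*(-174)) + R(11)/(-916)) = -305*(-702/(257 - 1*(-174)) + ((-17 + 11)/(14 + 11))/(-916)) = -305*(-702/(257 + 174) + (-6/25)*(-1/916)) = -305*(-702/431 + ((1/25)*(-6))*(-1/916)) = -305*(-702*1/431 - 6/25*(-1/916)) = -305*(-702/431 + 3/11450) = -305*(-8036607/4934950) = 490233027/986990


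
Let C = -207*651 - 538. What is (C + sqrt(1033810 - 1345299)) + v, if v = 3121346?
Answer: 2986051 + I*sqrt(311489) ≈ 2.9861e+6 + 558.11*I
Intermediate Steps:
C = -135295 (C = -134757 - 538 = -135295)
(C + sqrt(1033810 - 1345299)) + v = (-135295 + sqrt(1033810 - 1345299)) + 3121346 = (-135295 + sqrt(-311489)) + 3121346 = (-135295 + I*sqrt(311489)) + 3121346 = 2986051 + I*sqrt(311489)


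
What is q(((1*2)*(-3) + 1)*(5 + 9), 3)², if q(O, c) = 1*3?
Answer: 9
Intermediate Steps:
q(O, c) = 3
q(((1*2)*(-3) + 1)*(5 + 9), 3)² = 3² = 9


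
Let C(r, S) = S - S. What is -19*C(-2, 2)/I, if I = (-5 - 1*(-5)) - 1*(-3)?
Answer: 0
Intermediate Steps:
C(r, S) = 0
I = 3 (I = (-5 + 5) + 3 = 0 + 3 = 3)
-19*C(-2, 2)/I = -0/3 = -19*0 = 0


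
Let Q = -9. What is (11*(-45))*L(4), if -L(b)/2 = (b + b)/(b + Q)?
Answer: -1584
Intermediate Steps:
L(b) = -4*b/(-9 + b) (L(b) = -2*(b + b)/(b - 9) = -2*2*b/(-9 + b) = -4*b/(-9 + b))
(11*(-45))*L(4) = (11*(-45))*(-4*4/(-9 + 4)) = -(-1980)*4/(-5) = -(-1980)*4*(-1)/5 = -495*16/5 = -1584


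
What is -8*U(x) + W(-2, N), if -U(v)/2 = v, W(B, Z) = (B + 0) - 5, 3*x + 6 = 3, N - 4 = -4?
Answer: -23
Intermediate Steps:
N = 0 (N = 4 - 4 = 0)
x = -1 (x = -2 + (1/3)*3 = -2 + 1 = -1)
W(B, Z) = -5 + B (W(B, Z) = B - 5 = -5 + B)
U(v) = -2*v
-8*U(x) + W(-2, N) = -(-16)*(-1) + (-5 - 2) = -8*2 - 7 = -16 - 7 = -23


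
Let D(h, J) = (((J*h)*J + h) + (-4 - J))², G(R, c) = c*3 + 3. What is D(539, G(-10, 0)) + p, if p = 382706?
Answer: 29359395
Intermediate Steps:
G(R, c) = 3 + 3*c (G(R, c) = 3*c + 3 = 3 + 3*c)
D(h, J) = (-4 + h - J + h*J²)² (D(h, J) = ((h*J² + h) + (-4 - J))² = ((h + h*J²) + (-4 - J))² = (-4 + h - J + h*J²)²)
D(539, G(-10, 0)) + p = (-4 + 539 - (3 + 3*0) + 539*(3 + 3*0)²)² + 382706 = (-4 + 539 - (3 + 0) + 539*(3 + 0)²)² + 382706 = (-4 + 539 - 1*3 + 539*3²)² + 382706 = (-4 + 539 - 3 + 539*9)² + 382706 = (-4 + 539 - 3 + 4851)² + 382706 = 5383² + 382706 = 28976689 + 382706 = 29359395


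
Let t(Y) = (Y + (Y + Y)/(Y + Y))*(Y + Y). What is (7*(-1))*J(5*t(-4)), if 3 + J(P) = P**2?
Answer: -100779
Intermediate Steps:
t(Y) = 2*Y*(1 + Y) (t(Y) = (Y + (2*Y)/((2*Y)))*(2*Y) = (Y + (2*Y)*(1/(2*Y)))*(2*Y) = (Y + 1)*(2*Y) = (1 + Y)*(2*Y) = 2*Y*(1 + Y))
J(P) = -3 + P**2
(7*(-1))*J(5*t(-4)) = (7*(-1))*(-3 + (5*(2*(-4)*(1 - 4)))**2) = -7*(-3 + (5*(2*(-4)*(-3)))**2) = -7*(-3 + (5*24)**2) = -7*(-3 + 120**2) = -7*(-3 + 14400) = -7*14397 = -100779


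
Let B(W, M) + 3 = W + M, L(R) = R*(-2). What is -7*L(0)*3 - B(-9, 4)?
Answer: 8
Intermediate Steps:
L(R) = -2*R
B(W, M) = -3 + M + W (B(W, M) = -3 + (W + M) = -3 + (M + W) = -3 + M + W)
-7*L(0)*3 - B(-9, 4) = -(-14)*0*3 - (-3 + 4 - 9) = -7*0*3 - 1*(-8) = 0*3 + 8 = 0 + 8 = 8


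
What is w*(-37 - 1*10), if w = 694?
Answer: -32618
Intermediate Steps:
w*(-37 - 1*10) = 694*(-37 - 1*10) = 694*(-37 - 10) = 694*(-47) = -32618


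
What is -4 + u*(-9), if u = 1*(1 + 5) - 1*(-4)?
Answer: -94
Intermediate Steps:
u = 10 (u = 1*6 + 4 = 6 + 4 = 10)
-4 + u*(-9) = -4 + 10*(-9) = -4 - 90 = -94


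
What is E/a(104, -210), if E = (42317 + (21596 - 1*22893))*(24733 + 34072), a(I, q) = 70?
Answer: 34459730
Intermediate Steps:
E = 2412181100 (E = (42317 + (21596 - 22893))*58805 = (42317 - 1297)*58805 = 41020*58805 = 2412181100)
E/a(104, -210) = 2412181100/70 = 2412181100*(1/70) = 34459730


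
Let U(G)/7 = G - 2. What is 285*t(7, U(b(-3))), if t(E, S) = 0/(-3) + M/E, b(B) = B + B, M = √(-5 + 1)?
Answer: 570*I/7 ≈ 81.429*I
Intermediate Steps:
M = 2*I (M = √(-4) = 2*I ≈ 2.0*I)
b(B) = 2*B
U(G) = -14 + 7*G (U(G) = 7*(G - 2) = 7*(-2 + G) = -14 + 7*G)
t(E, S) = 2*I/E (t(E, S) = 0/(-3) + (2*I)/E = 0*(-⅓) + 2*I/E = 0 + 2*I/E = 2*I/E)
285*t(7, U(b(-3))) = 285*(2*I/7) = 570*I/7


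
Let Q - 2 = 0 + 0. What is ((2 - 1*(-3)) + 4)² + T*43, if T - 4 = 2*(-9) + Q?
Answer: -435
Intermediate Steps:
Q = 2 (Q = 2 + (0 + 0) = 2 + 0 = 2)
T = -12 (T = 4 + (2*(-9) + 2) = 4 + (-18 + 2) = 4 - 16 = -12)
((2 - 1*(-3)) + 4)² + T*43 = ((2 - 1*(-3)) + 4)² - 12*43 = ((2 + 3) + 4)² - 516 = (5 + 4)² - 516 = 9² - 516 = 81 - 516 = -435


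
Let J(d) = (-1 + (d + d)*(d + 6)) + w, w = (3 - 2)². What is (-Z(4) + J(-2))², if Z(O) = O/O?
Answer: 289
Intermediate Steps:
Z(O) = 1
w = 1 (w = 1² = 1)
J(d) = 2*d*(6 + d) (J(d) = (-1 + (d + d)*(d + 6)) + 1 = (-1 + (2*d)*(6 + d)) + 1 = (-1 + 2*d*(6 + d)) + 1 = 2*d*(6 + d))
(-Z(4) + J(-2))² = (-1*1 + 2*(-2)*(6 - 2))² = (-1 + 2*(-2)*4)² = (-1 - 16)² = (-17)² = 289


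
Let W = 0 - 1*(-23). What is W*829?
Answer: 19067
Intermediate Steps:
W = 23 (W = 0 + 23 = 23)
W*829 = 23*829 = 19067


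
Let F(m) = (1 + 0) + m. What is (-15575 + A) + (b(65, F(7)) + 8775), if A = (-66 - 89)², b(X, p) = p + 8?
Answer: 17241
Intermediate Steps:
F(m) = 1 + m
b(X, p) = 8 + p
A = 24025 (A = (-155)² = 24025)
(-15575 + A) + (b(65, F(7)) + 8775) = (-15575 + 24025) + ((8 + (1 + 7)) + 8775) = 8450 + ((8 + 8) + 8775) = 8450 + (16 + 8775) = 8450 + 8791 = 17241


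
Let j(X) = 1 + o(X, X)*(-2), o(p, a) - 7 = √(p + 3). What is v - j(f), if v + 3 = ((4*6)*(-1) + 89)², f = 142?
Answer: 4235 + 2*√145 ≈ 4259.1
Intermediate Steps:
o(p, a) = 7 + √(3 + p) (o(p, a) = 7 + √(p + 3) = 7 + √(3 + p))
j(X) = -13 - 2*√(3 + X) (j(X) = 1 + (7 + √(3 + X))*(-2) = 1 + (-14 - 2*√(3 + X)) = -13 - 2*√(3 + X))
v = 4222 (v = -3 + ((4*6)*(-1) + 89)² = -3 + (24*(-1) + 89)² = -3 + (-24 + 89)² = -3 + 65² = -3 + 4225 = 4222)
v - j(f) = 4222 - (-13 - 2*√(3 + 142)) = 4222 - (-13 - 2*√145) = 4222 + (13 + 2*√145) = 4235 + 2*√145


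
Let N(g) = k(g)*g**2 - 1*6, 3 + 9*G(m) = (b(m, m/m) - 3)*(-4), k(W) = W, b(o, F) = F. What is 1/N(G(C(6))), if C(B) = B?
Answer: -729/4249 ≈ -0.17157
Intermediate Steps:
G(m) = 5/9 (G(m) = -1/3 + ((m/m - 3)*(-4))/9 = -1/3 + ((1 - 3)*(-4))/9 = -1/3 + (-2*(-4))/9 = -1/3 + (1/9)*8 = -1/3 + 8/9 = 5/9)
N(g) = -6 + g**3 (N(g) = g*g**2 - 1*6 = g**3 - 6 = -6 + g**3)
1/N(G(C(6))) = 1/(-6 + (5/9)**3) = 1/(-6 + 125/729) = 1/(-4249/729) = -729/4249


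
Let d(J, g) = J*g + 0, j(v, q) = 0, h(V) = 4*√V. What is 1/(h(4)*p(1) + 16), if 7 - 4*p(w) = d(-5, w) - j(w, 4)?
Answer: 1/40 ≈ 0.025000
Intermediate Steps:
d(J, g) = J*g
p(w) = 7/4 + 5*w/4 (p(w) = 7/4 - (-5*w - 1*0)/4 = 7/4 - (-5*w + 0)/4 = 7/4 - (-5)*w/4 = 7/4 + 5*w/4)
1/(h(4)*p(1) + 16) = 1/((4*√4)*(7/4 + (5/4)*1) + 16) = 1/((4*2)*(7/4 + 5/4) + 16) = 1/(8*3 + 16) = 1/(24 + 16) = 1/40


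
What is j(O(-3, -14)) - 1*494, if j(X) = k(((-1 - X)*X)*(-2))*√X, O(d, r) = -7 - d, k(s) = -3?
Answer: -494 - 6*I ≈ -494.0 - 6.0*I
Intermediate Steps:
j(X) = -3*√X
j(O(-3, -14)) - 1*494 = -3*√(-7 - 1*(-3)) - 1*494 = -3*√(-7 + 3) - 494 = -6*I - 494 = -494 - 6*I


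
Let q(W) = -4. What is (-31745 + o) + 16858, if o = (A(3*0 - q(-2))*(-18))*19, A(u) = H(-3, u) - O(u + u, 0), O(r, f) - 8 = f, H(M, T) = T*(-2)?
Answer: -9415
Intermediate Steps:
H(M, T) = -2*T
O(r, f) = 8 + f
A(u) = -8 - 2*u (A(u) = -2*u - (8 + 0) = -2*u - 1*8 = -2*u - 8 = -8 - 2*u)
o = 5472 (o = ((-8 - 2*(3*0 - 1*(-4)))*(-18))*19 = ((-8 - 2*(0 + 4))*(-18))*19 = ((-8 - 2*4)*(-18))*19 = ((-8 - 8)*(-18))*19 = -16*(-18)*19 = 288*19 = 5472)
(-31745 + o) + 16858 = (-31745 + 5472) + 16858 = -26273 + 16858 = -9415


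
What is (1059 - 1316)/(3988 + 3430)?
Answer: -257/7418 ≈ -0.034645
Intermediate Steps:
(1059 - 1316)/(3988 + 3430) = -257/7418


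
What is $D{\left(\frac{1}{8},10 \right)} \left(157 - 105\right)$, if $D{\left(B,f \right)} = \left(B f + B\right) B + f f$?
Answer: $\frac{83343}{16} \approx 5208.9$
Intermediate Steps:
$D{\left(B,f \right)} = f^{2} + B \left(B + B f\right)$ ($D{\left(B,f \right)} = \left(B + B f\right) B + f^{2} = B \left(B + B f\right) + f^{2} = f^{2} + B \left(B + B f\right)$)
$D{\left(\frac{1}{8},10 \right)} \left(157 - 105\right) = \left(\left(\frac{1}{8}\right)^{2} + 10^{2} + 10 \left(\frac{1}{8}\right)^{2}\right) \left(157 - 105\right) = \left(\left(\frac{1}{8}\right)^{2} + 100 + \frac{10}{64}\right) 52 = \left(\frac{1}{64} + 100 + 10 \cdot \frac{1}{64}\right) 52 = \left(\frac{1}{64} + 100 + \frac{5}{32}\right) 52 = \frac{6411}{64} \cdot 52 = \frac{83343}{16}$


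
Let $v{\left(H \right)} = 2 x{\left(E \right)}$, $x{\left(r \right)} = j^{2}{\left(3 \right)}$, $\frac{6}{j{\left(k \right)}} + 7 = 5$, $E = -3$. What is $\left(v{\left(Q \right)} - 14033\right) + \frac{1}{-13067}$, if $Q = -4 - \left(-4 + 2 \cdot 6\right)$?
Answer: $- \frac{183134006}{13067} \approx -14015.0$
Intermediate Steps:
$j{\left(k \right)} = -3$ ($j{\left(k \right)} = \frac{6}{-7 + 5} = \frac{6}{-2} = 6 \left(- \frac{1}{2}\right) = -3$)
$x{\left(r \right)} = 9$ ($x{\left(r \right)} = \left(-3\right)^{2} = 9$)
$Q = -12$ ($Q = -4 - \left(-4 + 12\right) = -4 - 8 = -12$)
$v{\left(H \right)} = 18$ ($v{\left(H \right)} = 2 \cdot 9 = 18$)
$\left(v{\left(Q \right)} - 14033\right) + \frac{1}{-13067} = \left(18 - 14033\right) + \frac{1}{-13067} = -14015 - \frac{1}{13067} = - \frac{183134006}{13067}$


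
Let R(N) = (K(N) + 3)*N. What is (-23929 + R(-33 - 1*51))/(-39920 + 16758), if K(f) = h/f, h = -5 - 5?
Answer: 24191/23162 ≈ 1.0444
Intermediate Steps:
h = -10
K(f) = -10/f
R(N) = N*(3 - 10/N) (R(N) = (-10/N + 3)*N = (3 - 10/N)*N = N*(3 - 10/N))
(-23929 + R(-33 - 1*51))/(-39920 + 16758) = (-23929 + (-10 + 3*(-33 - 1*51)))/(-39920 + 16758) = (-23929 + (-10 + 3*(-33 - 51)))/(-23162) = (-23929 + (-10 + 3*(-84)))*(-1/23162) = (-23929 + (-10 - 252))*(-1/23162) = (-23929 - 262)*(-1/23162) = -24191*(-1/23162) = 24191/23162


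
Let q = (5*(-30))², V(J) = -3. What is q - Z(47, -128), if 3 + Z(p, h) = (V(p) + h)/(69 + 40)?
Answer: 2452958/109 ≈ 22504.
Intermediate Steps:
q = 22500 (q = (-150)² = 22500)
Z(p, h) = -330/109 + h/109 (Z(p, h) = -3 + (-3 + h)/(69 + 40) = -3 + (-3 + h)/109 = -3 + (-3 + h)*(1/109) = -3 + (-3/109 + h/109) = -330/109 + h/109)
q - Z(47, -128) = 22500 - (-330/109 + (1/109)*(-128)) = 22500 - (-330/109 - 128/109) = 22500 - 1*(-458/109) = 22500 + 458/109 = 2452958/109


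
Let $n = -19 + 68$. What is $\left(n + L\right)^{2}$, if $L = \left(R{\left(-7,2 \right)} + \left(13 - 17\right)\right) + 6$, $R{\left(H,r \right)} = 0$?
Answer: $2601$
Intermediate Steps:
$n = 49$
$L = 2$ ($L = \left(0 + \left(13 - 17\right)\right) + 6 = \left(0 - 4\right) + 6 = -4 + 6 = 2$)
$\left(n + L\right)^{2} = \left(49 + 2\right)^{2} = 51^{2} = 2601$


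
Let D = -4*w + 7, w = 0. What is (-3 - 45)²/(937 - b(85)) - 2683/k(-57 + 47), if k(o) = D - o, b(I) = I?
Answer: -187229/1207 ≈ -155.12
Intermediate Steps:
D = 7 (D = -4*0 + 7 = 0 + 7 = 7)
k(o) = 7 - o
(-3 - 45)²/(937 - b(85)) - 2683/k(-57 + 47) = (-3 - 45)²/(937 - 1*85) - 2683/(7 - (-57 + 47)) = (-48)²/(937 - 85) - 2683/(7 - 1*(-10)) = 2304/852 - 2683/(7 + 10) = 2304*(1/852) - 2683/17 = 192/71 - 2683*1/17 = 192/71 - 2683/17 = -187229/1207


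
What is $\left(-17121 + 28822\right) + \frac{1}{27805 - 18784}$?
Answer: $\frac{105554722}{9021} \approx 11701.0$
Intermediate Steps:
$\left(-17121 + 28822\right) + \frac{1}{27805 - 18784} = 11701 + \frac{1}{9021} = \frac{105554722}{9021}$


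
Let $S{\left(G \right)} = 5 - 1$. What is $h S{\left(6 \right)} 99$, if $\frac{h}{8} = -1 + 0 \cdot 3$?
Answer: $-3168$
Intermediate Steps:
$h = -8$ ($h = 8 \left(-1 + 0 \cdot 3\right) = 8 \left(-1 + 0\right) = 8 \left(-1\right) = -8$)
$S{\left(G \right)} = 4$
$h S{\left(6 \right)} 99 = \left(-8\right) 4 \cdot 99 = \left(-32\right) 99 = -3168$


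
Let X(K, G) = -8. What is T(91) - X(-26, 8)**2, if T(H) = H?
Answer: 27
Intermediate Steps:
T(91) - X(-26, 8)**2 = 91 - 1*(-8)**2 = 91 - 1*64 = 91 - 64 = 27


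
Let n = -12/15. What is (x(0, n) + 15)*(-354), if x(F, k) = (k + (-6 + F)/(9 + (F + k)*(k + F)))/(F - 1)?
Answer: -7005306/1205 ≈ -5813.5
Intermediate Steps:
n = -⅘ (n = -12*1/15 = -⅘ ≈ -0.80000)
x(F, k) = (k + (-6 + F)/(9 + (F + k)²))/(-1 + F) (x(F, k) = (k + (-6 + F)/(9 + (F + k)*(F + k)))/(-1 + F) = (k + (-6 + F)/(9 + (F + k)²))/(-1 + F))
(x(0, n) + 15)*(-354) = ((-6 + 0 + 9*(-⅘) - 4*(0 - ⅘)²/5)/(-9 - (0 - ⅘)² + 9*0 + 0*(0 - ⅘)²) + 15)*(-354) = ((-6 + 0 - 36/5 - 4*(-⅘)²/5)/(-9 - (-⅘)² + 0 + 0*(-⅘)²) + 15)*(-354) = ((-6 + 0 - 36/5 - ⅘*16/25)/(-9 - 1*16/25 + 0 + 0*(16/25)) + 15)*(-354) = ((-6 + 0 - 36/5 - 64/125)/(-9 - 16/25 + 0 + 0) + 15)*(-354) = (-1714/125/(-241/25) + 15)*(-354) = (-25/241*(-1714/125) + 15)*(-354) = (1714/1205 + 15)*(-354) = (19789/1205)*(-354) = -7005306/1205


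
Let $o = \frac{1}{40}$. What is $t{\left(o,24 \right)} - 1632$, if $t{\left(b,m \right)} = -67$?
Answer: $-1699$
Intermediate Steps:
$o = \frac{1}{40} \approx 0.025$
$t{\left(o,24 \right)} - 1632 = -67 - 1632 = -1699$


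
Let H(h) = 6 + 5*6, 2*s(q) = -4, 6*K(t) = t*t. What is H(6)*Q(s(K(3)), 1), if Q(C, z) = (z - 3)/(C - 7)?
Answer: 8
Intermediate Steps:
K(t) = t²/6 (K(t) = (t*t)/6 = t²/6)
s(q) = -2 (s(q) = (½)*(-4) = -2)
H(h) = 36 (H(h) = 6 + 30 = 36)
Q(C, z) = (-3 + z)/(-7 + C)
H(6)*Q(s(K(3)), 1) = 36*((-3 + 1)/(-7 - 2)) = 36*(-2/(-9)) = 36*(-⅑*(-2)) = 36*(2/9) = 8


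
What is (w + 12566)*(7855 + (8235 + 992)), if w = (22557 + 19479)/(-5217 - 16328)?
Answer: 149160263148/695 ≈ 2.1462e+8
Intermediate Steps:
w = -1356/695 (w = 42036/(-21545) = 42036*(-1/21545) = -1356/695 ≈ -1.9511)
(w + 12566)*(7855 + (8235 + 992)) = (-1356/695 + 12566)*(7855 + (8235 + 992)) = 8732014*(7855 + 9227)/695 = (8732014/695)*17082 = 149160263148/695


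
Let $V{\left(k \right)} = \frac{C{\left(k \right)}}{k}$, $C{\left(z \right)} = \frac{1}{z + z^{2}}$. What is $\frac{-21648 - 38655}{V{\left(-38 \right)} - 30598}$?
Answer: $\frac{3221868684}{1634789945} \approx 1.9708$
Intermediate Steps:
$V{\left(k \right)} = \frac{1}{k^{2} \left(1 + k\right)}$ ($V{\left(k \right)} = \frac{\frac{1}{k} \frac{1}{1 + k}}{k} = \frac{1}{k^{2} \left(1 + k\right)}$)
$\frac{-21648 - 38655}{V{\left(-38 \right)} - 30598} = \frac{-21648 - 38655}{\frac{1}{1444 \left(1 - 38\right)} - 30598} = \frac{-21648 - 38655}{\frac{1}{1444 \left(-37\right)} - 30598} = - \frac{60303}{\frac{1}{1444} \left(- \frac{1}{37}\right) - 30598} = - \frac{60303}{- \frac{1}{53428} - 30598} = - \frac{60303}{- \frac{1634789945}{53428}} = \left(-60303\right) \left(- \frac{53428}{1634789945}\right) = \frac{3221868684}{1634789945}$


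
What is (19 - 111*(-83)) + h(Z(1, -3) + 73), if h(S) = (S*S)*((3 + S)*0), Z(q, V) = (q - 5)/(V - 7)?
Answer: 9232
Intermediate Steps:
Z(q, V) = (-5 + q)/(-7 + V)
h(S) = 0 (h(S) = S²*0 = 0)
(19 - 111*(-83)) + h(Z(1, -3) + 73) = (19 - 111*(-83)) + 0 = (19 + 9213) + 0 = 9232 + 0 = 9232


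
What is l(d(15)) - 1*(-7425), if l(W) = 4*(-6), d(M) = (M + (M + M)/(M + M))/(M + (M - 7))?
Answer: 7401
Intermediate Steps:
d(M) = (1 + M)/(-7 + 2*M) (d(M) = (M + (2*M)/((2*M)))/(M + (-7 + M)) = (M + (2*M)*(1/(2*M)))/(-7 + 2*M) = (M + 1)/(-7 + 2*M) = (1 + M)/(-7 + 2*M))
l(W) = -24
l(d(15)) - 1*(-7425) = -24 - 1*(-7425) = -24 + 7425 = 7401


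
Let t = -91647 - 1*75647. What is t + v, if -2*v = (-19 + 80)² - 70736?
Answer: -267573/2 ≈ -1.3379e+5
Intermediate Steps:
t = -167294 (t = -91647 - 75647 = -167294)
v = 67015/2 (v = -((-19 + 80)² - 70736)/2 = -(61² - 70736)/2 = -(3721 - 70736)/2 = -½*(-67015) = 67015/2 ≈ 33508.)
t + v = -167294 + 67015/2 = -267573/2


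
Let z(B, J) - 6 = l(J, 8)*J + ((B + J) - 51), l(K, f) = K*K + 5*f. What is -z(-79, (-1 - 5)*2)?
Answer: 2344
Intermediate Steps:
l(K, f) = K² + 5*f
z(B, J) = -45 + B + J + J*(40 + J²) (z(B, J) = 6 + ((J² + 5*8)*J + ((B + J) - 51)) = 6 + ((J² + 40)*J + (-51 + B + J)) = 6 + ((40 + J²)*J + (-51 + B + J)) = 6 + (J*(40 + J²) + (-51 + B + J)) = 6 + (-51 + B + J + J*(40 + J²)) = -45 + B + J + J*(40 + J²))
-z(-79, (-1 - 5)*2) = -(-45 - 79 + ((-1 - 5)*2)³ + 41*((-1 - 5)*2)) = -(-45 - 79 + (-6*2)³ + 41*(-6*2)) = -(-45 - 79 + (-12)³ + 41*(-12)) = -(-45 - 79 - 1728 - 492) = -1*(-2344) = 2344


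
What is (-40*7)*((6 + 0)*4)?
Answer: -6720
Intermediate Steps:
(-40*7)*((6 + 0)*4) = -1680*4 = -280*24 = -6720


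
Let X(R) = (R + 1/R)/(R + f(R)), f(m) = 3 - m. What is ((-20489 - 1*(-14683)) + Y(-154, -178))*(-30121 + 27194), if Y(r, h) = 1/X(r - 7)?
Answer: 440524081105/25922 ≈ 1.6994e+7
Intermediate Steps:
X(R) = R/3 + 1/(3*R) (X(R) = (R + 1/R)/(R + (3 - R)) = (R + 1/R)/3 = (R + 1/R)*(⅓) = R/3 + 1/(3*R))
Y(r, h) = 3*(-7 + r)/(1 + (-7 + r)²) (Y(r, h) = 1/((1 + (r - 7)²)/(3*(r - 7))) = 1/((1 + (-7 + r)²)/(3*(-7 + r))) = 3*(-7 + r)/(1 + (-7 + r)²))
((-20489 - 1*(-14683)) + Y(-154, -178))*(-30121 + 27194) = ((-20489 - 1*(-14683)) + 3*(-7 - 154)/(1 + (-7 - 154)²))*(-30121 + 27194) = ((-20489 + 14683) + 3*(-161)/(1 + (-161)²))*(-2927) = (-5806 + 3*(-161)/(1 + 25921))*(-2927) = (-5806 + 3*(-161)/25922)*(-2927) = (-5806 + 3*(1/25922)*(-161))*(-2927) = (-5806 - 483/25922)*(-2927) = -150503615/25922*(-2927) = 440524081105/25922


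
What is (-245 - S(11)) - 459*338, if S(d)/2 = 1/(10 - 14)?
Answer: -310773/2 ≈ -1.5539e+5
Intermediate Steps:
S(d) = -½ (S(d) = 2/(10 - 14) = 2/(-4) = 2*(-¼) = -½)
(-245 - S(11)) - 459*338 = (-245 - 1*(-½)) - 459*338 = (-245 + ½) - 155142 = -489/2 - 155142 = -310773/2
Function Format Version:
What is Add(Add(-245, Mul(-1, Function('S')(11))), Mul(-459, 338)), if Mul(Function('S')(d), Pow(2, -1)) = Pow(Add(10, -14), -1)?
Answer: Rational(-310773, 2) ≈ -1.5539e+5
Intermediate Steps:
Function('S')(d) = Rational(-1, 2) (Function('S')(d) = Mul(2, Pow(Add(10, -14), -1)) = Mul(2, Pow(-4, -1)) = Mul(2, Rational(-1, 4)) = Rational(-1, 2))
Add(Add(-245, Mul(-1, Function('S')(11))), Mul(-459, 338)) = Add(Add(-245, Mul(-1, Rational(-1, 2))), Mul(-459, 338)) = Add(Add(-245, Rational(1, 2)), -155142) = Add(Rational(-489, 2), -155142) = Rational(-310773, 2)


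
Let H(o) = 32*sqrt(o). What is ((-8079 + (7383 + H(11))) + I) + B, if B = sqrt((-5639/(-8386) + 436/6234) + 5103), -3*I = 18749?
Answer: -20837/3 + 32*sqrt(11) + sqrt(3487161524799855714)/26139162 ≈ -6768.1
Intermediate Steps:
I = -18749/3 (I = -1/3*18749 = -18749/3 ≈ -6249.7)
B = sqrt(3487161524799855714)/26139162 (B = sqrt((-5639*(-1/8386) + 436*(1/6234)) + 5103) = sqrt((5639/8386 + 218/3117) + 5103) = sqrt(19404911/26139162 + 5103) = sqrt(133407548597/26139162) = sqrt(3487161524799855714)/26139162 ≈ 71.440)
((-8079 + (7383 + H(11))) + I) + B = ((-8079 + (7383 + 32*sqrt(11))) - 18749/3) + sqrt(3487161524799855714)/26139162 = ((-696 + 32*sqrt(11)) - 18749/3) + sqrt(3487161524799855714)/26139162 = (-20837/3 + 32*sqrt(11)) + sqrt(3487161524799855714)/26139162 = -20837/3 + 32*sqrt(11) + sqrt(3487161524799855714)/26139162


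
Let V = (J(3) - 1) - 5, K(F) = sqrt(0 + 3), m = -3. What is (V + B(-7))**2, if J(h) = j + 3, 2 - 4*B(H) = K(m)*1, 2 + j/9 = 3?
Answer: (26 - sqrt(3))**2/16 ≈ 36.808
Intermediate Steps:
j = 9 (j = -18 + 9*3 = -18 + 27 = 9)
K(F) = sqrt(3)
B(H) = 1/2 - sqrt(3)/4
J(h) = 12 (J(h) = 9 + 3 = 12)
V = 6 (V = (12 - 1) - 5 = 11 - 5 = 6)
(V + B(-7))**2 = (6 + (1/2 - sqrt(3)/4))**2 = (13/2 - sqrt(3)/4)**2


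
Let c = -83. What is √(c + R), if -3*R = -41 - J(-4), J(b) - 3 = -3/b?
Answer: I*√2451/6 ≈ 8.2513*I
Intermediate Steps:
J(b) = 3 - 3/b
R = 179/12 (R = -(-41 - (3 - 3/(-4)))/3 = -(-41 - (3 - 3*(-¼)))/3 = -(-41 - (3 + ¾))/3 = -(-41 - 1*15/4)/3 = -(-41 - 15/4)/3 = -⅓*(-179/4) = 179/12 ≈ 14.917)
√(c + R) = √(-83 + 179/12) = √(-817/12) = I*√2451/6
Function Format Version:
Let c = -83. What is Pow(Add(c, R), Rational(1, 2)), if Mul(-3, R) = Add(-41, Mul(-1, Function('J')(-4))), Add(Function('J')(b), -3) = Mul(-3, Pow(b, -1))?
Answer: Mul(Rational(1, 6), I, Pow(2451, Rational(1, 2))) ≈ Mul(8.2513, I)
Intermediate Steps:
Function('J')(b) = Add(3, Mul(-3, Pow(b, -1)))
R = Rational(179, 12) (R = Mul(Rational(-1, 3), Add(-41, Mul(-1, Add(3, Mul(-3, Pow(-4, -1)))))) = Mul(Rational(-1, 3), Add(-41, Mul(-1, Add(3, Mul(-3, Rational(-1, 4)))))) = Mul(Rational(-1, 3), Add(-41, Mul(-1, Add(3, Rational(3, 4))))) = Mul(Rational(-1, 3), Add(-41, Mul(-1, Rational(15, 4)))) = Mul(Rational(-1, 3), Add(-41, Rational(-15, 4))) = Mul(Rational(-1, 3), Rational(-179, 4)) = Rational(179, 12) ≈ 14.917)
Pow(Add(c, R), Rational(1, 2)) = Pow(Add(-83, Rational(179, 12)), Rational(1, 2)) = Pow(Rational(-817, 12), Rational(1, 2)) = Mul(Rational(1, 6), I, Pow(2451, Rational(1, 2)))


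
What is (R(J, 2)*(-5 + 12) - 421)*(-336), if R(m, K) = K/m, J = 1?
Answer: 136752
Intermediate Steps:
(R(J, 2)*(-5 + 12) - 421)*(-336) = ((2/1)*(-5 + 12) - 421)*(-336) = ((2*1)*7 - 421)*(-336) = (2*7 - 421)*(-336) = (14 - 421)*(-336) = -407*(-336) = 136752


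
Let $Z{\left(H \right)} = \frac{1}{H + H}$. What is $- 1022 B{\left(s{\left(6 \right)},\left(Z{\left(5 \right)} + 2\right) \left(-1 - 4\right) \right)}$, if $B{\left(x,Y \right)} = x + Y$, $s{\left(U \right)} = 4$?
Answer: $6643$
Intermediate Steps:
$Z{\left(H \right)} = \frac{1}{2 H}$
$B{\left(x,Y \right)} = Y + x$
$- 1022 B{\left(s{\left(6 \right)},\left(Z{\left(5 \right)} + 2\right) \left(-1 - 4\right) \right)} = - 1022 \left(\left(\frac{1}{2 \cdot 5} + 2\right) \left(-1 - 4\right) + 4\right) = - 1022 \left(\left(\frac{1}{2} \cdot \frac{1}{5} + 2\right) \left(-5\right) + 4\right) = - 1022 \left(\left(\frac{1}{10} + 2\right) \left(-5\right) + 4\right) = - 1022 \left(\frac{21}{10} \left(-5\right) + 4\right) = - 1022 \left(- \frac{21}{2} + 4\right) = \left(-1022\right) \left(- \frac{13}{2}\right) = 6643$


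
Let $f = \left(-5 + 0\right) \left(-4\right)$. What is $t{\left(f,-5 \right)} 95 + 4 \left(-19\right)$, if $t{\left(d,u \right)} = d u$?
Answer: $-9576$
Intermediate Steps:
$f = 20$ ($f = \left(-5\right) \left(-4\right) = 20$)
$t{\left(f,-5 \right)} 95 + 4 \left(-19\right) = 20 \left(-5\right) 95 + 4 \left(-19\right) = \left(-100\right) 95 - 76 = -9500 - 76 = -9576$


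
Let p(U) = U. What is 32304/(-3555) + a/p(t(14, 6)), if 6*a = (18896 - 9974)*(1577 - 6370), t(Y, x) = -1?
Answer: 8445710567/1185 ≈ 7.1272e+6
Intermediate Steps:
a = -7127191 (a = ((18896 - 9974)*(1577 - 6370))/6 = (8922*(-4793))/6 = (⅙)*(-42763146) = -7127191)
32304/(-3555) + a/p(t(14, 6)) = 32304/(-3555) - 7127191/(-1) = 32304*(-1/3555) - 7127191*(-1) = -10768/1185 + 7127191 = 8445710567/1185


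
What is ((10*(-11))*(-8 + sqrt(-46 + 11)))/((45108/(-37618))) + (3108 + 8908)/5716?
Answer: -1684638676/2302119 + 147785*I*sqrt(35)/1611 ≈ -731.78 + 542.71*I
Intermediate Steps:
((10*(-11))*(-8 + sqrt(-46 + 11)))/((45108/(-37618))) + (3108 + 8908)/5716 = (-110*(-8 + sqrt(-35)))/((45108*(-1/37618))) + 12016*(1/5716) = (-110*(-8 + I*sqrt(35)))/(-3222/2687) + 3004/1429 = (880 - 110*I*sqrt(35))*(-2687/3222) + 3004/1429 = (-1182280/1611 + 147785*I*sqrt(35)/1611) + 3004/1429 = -1684638676/2302119 + 147785*I*sqrt(35)/1611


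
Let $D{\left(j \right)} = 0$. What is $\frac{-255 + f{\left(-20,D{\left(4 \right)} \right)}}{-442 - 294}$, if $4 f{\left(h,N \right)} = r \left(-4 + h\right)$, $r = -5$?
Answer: $\frac{225}{736} \approx 0.30571$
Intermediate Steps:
$f{\left(h,N \right)} = 5 - \frac{5 h}{4}$ ($f{\left(h,N \right)} = \frac{\left(-5\right) \left(-4 + h\right)}{4} = \frac{20 - 5 h}{4} = 5 - \frac{5 h}{4}$)
$\frac{-255 + f{\left(-20,D{\left(4 \right)} \right)}}{-442 - 294} = \frac{-255 + \left(5 - -25\right)}{-442 - 294} = \frac{-255 + \left(5 + 25\right)}{-736} = \left(-255 + 30\right) \left(- \frac{1}{736}\right) = \left(-225\right) \left(- \frac{1}{736}\right) = \frac{225}{736}$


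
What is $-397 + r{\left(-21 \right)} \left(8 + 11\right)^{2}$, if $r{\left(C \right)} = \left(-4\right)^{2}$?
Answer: $5379$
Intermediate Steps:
$r{\left(C \right)} = 16$
$-397 + r{\left(-21 \right)} \left(8 + 11\right)^{2} = -397 + 16 \left(8 + 11\right)^{2} = -397 + 16 \cdot 19^{2} = -397 + 16 \cdot 361 = -397 + 5776 = 5379$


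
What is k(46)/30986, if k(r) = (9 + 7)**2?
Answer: 128/15493 ≈ 0.0082618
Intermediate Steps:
k(r) = 256 (k(r) = 16**2 = 256)
k(46)/30986 = 256/30986 = 256*(1/30986) = 128/15493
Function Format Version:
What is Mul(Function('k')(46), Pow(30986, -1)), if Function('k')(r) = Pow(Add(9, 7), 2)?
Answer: Rational(128, 15493) ≈ 0.0082618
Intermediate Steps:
Function('k')(r) = 256 (Function('k')(r) = Pow(16, 2) = 256)
Mul(Function('k')(46), Pow(30986, -1)) = Mul(256, Pow(30986, -1)) = Mul(256, Rational(1, 30986)) = Rational(128, 15493)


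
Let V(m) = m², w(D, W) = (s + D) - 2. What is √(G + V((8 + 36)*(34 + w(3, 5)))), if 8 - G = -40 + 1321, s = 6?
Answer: √3253143 ≈ 1803.6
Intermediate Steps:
w(D, W) = 4 + D (w(D, W) = (6 + D) - 2 = 4 + D)
G = -1273 (G = 8 - (-40 + 1321) = 8 - 1*1281 = 8 - 1281 = -1273)
√(G + V((8 + 36)*(34 + w(3, 5)))) = √(-1273 + ((8 + 36)*(34 + (4 + 3)))²) = √(-1273 + (44*(34 + 7))²) = √(-1273 + (44*41)²) = √(-1273 + 1804²) = √(-1273 + 3254416) = √3253143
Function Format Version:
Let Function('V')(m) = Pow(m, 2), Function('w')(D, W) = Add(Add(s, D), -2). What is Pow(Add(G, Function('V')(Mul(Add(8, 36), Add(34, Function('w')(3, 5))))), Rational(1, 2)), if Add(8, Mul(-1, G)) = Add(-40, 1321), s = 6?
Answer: Pow(3253143, Rational(1, 2)) ≈ 1803.6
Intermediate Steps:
Function('w')(D, W) = Add(4, D) (Function('w')(D, W) = Add(Add(6, D), -2) = Add(4, D))
G = -1273 (G = Add(8, Mul(-1, Add(-40, 1321))) = Add(8, Mul(-1, 1281)) = Add(8, -1281) = -1273)
Pow(Add(G, Function('V')(Mul(Add(8, 36), Add(34, Function('w')(3, 5))))), Rational(1, 2)) = Pow(Add(-1273, Pow(Mul(Add(8, 36), Add(34, Add(4, 3))), 2)), Rational(1, 2)) = Pow(Add(-1273, Pow(Mul(44, Add(34, 7)), 2)), Rational(1, 2)) = Pow(Add(-1273, Pow(Mul(44, 41), 2)), Rational(1, 2)) = Pow(Add(-1273, Pow(1804, 2)), Rational(1, 2)) = Pow(Add(-1273, 3254416), Rational(1, 2)) = Pow(3253143, Rational(1, 2))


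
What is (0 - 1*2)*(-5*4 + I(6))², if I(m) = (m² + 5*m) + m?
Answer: -5408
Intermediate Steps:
I(m) = m² + 6*m
(0 - 1*2)*(-5*4 + I(6))² = (0 - 1*2)*(-5*4 + 6*(6 + 6))² = (0 - 2)*(-20 + 6*12)² = -2*(-20 + 72)² = -2*52² = -2*2704 = -5408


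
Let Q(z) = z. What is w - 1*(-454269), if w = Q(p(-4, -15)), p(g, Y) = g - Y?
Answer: 454280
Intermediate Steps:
w = 11 (w = -4 - 1*(-15) = -4 + 15 = 11)
w - 1*(-454269) = 11 - 1*(-454269) = 11 + 454269 = 454280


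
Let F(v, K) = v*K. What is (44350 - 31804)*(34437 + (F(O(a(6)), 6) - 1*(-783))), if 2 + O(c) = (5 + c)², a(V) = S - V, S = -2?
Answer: 442397052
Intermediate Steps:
a(V) = -2 - V
O(c) = -2 + (5 + c)²
F(v, K) = K*v
(44350 - 31804)*(34437 + (F(O(a(6)), 6) - 1*(-783))) = (44350 - 31804)*(34437 + (6*(-2 + (5 + (-2 - 1*6))²) - 1*(-783))) = 12546*(34437 + (6*(-2 + (5 + (-2 - 6))²) + 783)) = 12546*(34437 + (6*(-2 + (5 - 8)²) + 783)) = 12546*(34437 + (6*(-2 + (-3)²) + 783)) = 12546*(34437 + (6*(-2 + 9) + 783)) = 12546*(34437 + (6*7 + 783)) = 12546*(34437 + (42 + 783)) = 12546*(34437 + 825) = 12546*35262 = 442397052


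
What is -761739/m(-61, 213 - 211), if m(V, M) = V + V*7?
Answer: 761739/488 ≈ 1560.9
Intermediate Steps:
m(V, M) = 8*V (m(V, M) = V + 7*V = 8*V)
-761739/m(-61, 213 - 211) = -761739/(8*(-61)) = -761739/(-488) = -761739*(-1/488) = 761739/488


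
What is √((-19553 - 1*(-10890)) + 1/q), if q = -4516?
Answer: 9*I*√545294581/2258 ≈ 93.075*I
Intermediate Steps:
√((-19553 - 1*(-10890)) + 1/q) = √((-19553 - 1*(-10890)) + 1/(-4516)) = √((-19553 + 10890) - 1/4516) = √(-8663 - 1/4516) = √(-39122109/4516) = 9*I*√545294581/2258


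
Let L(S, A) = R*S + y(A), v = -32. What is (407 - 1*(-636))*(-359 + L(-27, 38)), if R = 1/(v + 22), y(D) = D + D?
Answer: -2923529/10 ≈ -2.9235e+5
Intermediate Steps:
y(D) = 2*D
R = -⅒ (R = 1/(-32 + 22) = 1/(-10) = -⅒ ≈ -0.10000)
L(S, A) = 2*A - S/10 (L(S, A) = -S/10 + 2*A = 2*A - S/10)
(407 - 1*(-636))*(-359 + L(-27, 38)) = (407 - 1*(-636))*(-359 + (2*38 - ⅒*(-27))) = (407 + 636)*(-359 + (76 + 27/10)) = 1043*(-359 + 787/10) = 1043*(-2803/10) = -2923529/10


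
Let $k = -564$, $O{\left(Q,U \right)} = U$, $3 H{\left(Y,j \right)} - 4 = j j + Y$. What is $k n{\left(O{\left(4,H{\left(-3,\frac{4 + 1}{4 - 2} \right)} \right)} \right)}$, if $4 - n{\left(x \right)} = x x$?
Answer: $\frac{12455}{12} \approx 1037.9$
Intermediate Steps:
$H{\left(Y,j \right)} = \frac{4}{3} + \frac{Y}{3} + \frac{j^{2}}{3}$ ($H{\left(Y,j \right)} = \frac{4}{3} + \frac{j j + Y}{3} = \frac{4}{3} + \frac{j^{2} + Y}{3} = \frac{4}{3} + \frac{Y + j^{2}}{3} = \frac{4}{3} + \left(\frac{Y}{3} + \frac{j^{2}}{3}\right) = \frac{4}{3} + \frac{Y}{3} + \frac{j^{2}}{3}$)
$n{\left(x \right)} = 4 - x^{2}$ ($n{\left(x \right)} = 4 - x x = 4 - x^{2}$)
$k n{\left(O{\left(4,H{\left(-3,\frac{4 + 1}{4 - 2} \right)} \right)} \right)} = - 564 \left(4 - \left(\frac{4}{3} + \frac{1}{3} \left(-3\right) + \frac{\left(\frac{4 + 1}{4 - 2}\right)^{2}}{3}\right)^{2}\right) = - 564 \left(4 - \left(\frac{4}{3} - 1 + \frac{\left(\frac{5}{2}\right)^{2}}{3}\right)^{2}\right) = - 564 \left(4 - \left(\frac{4}{3} - 1 + \frac{1}{3} \cdot \frac{25}{4}\right)^{2}\right) = - 564 \left(4 - \left(\frac{4}{3} - 1 + \frac{25}{12}\right)^{2}\right) = - 564 \left(4 - \left(\frac{29}{12}\right)^{2}\right) = - 564 \left(4 - \frac{841}{144}\right) = \left(-564\right) \left(- \frac{265}{144}\right) = \frac{12455}{12}$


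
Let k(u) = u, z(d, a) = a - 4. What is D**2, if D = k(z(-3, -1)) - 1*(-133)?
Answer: 16384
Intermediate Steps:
z(d, a) = -4 + a
D = 128 (D = (-4 - 1) - 1*(-133) = -5 + 133 = 128)
D**2 = 128**2 = 16384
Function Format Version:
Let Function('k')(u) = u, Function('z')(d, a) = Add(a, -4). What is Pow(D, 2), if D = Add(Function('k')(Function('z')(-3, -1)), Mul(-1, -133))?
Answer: 16384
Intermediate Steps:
Function('z')(d, a) = Add(-4, a)
D = 128 (D = Add(Add(-4, -1), Mul(-1, -133)) = Add(-5, 133) = 128)
Pow(D, 2) = Pow(128, 2) = 16384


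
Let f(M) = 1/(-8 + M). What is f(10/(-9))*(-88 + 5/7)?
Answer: 5499/574 ≈ 9.5801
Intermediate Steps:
f(10/(-9))*(-88 + 5/7) = (-88 + 5/7)/(-8 + 10/(-9)) = (-88 + 5*(⅐))/(-8 + 10*(-⅑)) = (-88 + 5/7)/(-8 - 10/9) = -611/7/(-82/9) = -9/82*(-611/7) = 5499/574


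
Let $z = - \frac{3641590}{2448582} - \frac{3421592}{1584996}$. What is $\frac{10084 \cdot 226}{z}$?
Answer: $- \frac{122843336277412184}{196527141197} \approx -6.2507 \cdot 10^{5}$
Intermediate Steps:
$z = - \frac{196527141197}{53902676051}$ ($z = \left(-3641590\right) \frac{1}{2448582} - \frac{855398}{396249} = - \frac{1820795}{1224291} - \frac{855398}{396249} = - \frac{196527141197}{53902676051} \approx -3.646$)
$\frac{10084 \cdot 226}{z} = \frac{10084 \cdot 226}{- \frac{196527141197}{53902676051}} = 2278984 \left(- \frac{53902676051}{196527141197}\right) = - \frac{122843336277412184}{196527141197}$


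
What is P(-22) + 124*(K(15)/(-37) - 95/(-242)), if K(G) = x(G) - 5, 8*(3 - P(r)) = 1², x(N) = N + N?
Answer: -1154389/35816 ≈ -32.231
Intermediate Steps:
x(N) = 2*N
P(r) = 23/8 (P(r) = 3 - ⅛*1² = 3 - ⅛*1 = 3 - ⅛ = 23/8)
K(G) = -5 + 2*G (K(G) = 2*G - 5 = -5 + 2*G)
P(-22) + 124*(K(15)/(-37) - 95/(-242)) = 23/8 + 124*((-5 + 2*15)/(-37) - 95/(-242)) = 23/8 + 124*((-5 + 30)*(-1/37) - 95*(-1/242)) = 23/8 + 124*(25*(-1/37) + 95/242) = 23/8 + 124*(-25/37 + 95/242) = 23/8 + 124*(-2535/8954) = 23/8 - 157170/4477 = -1154389/35816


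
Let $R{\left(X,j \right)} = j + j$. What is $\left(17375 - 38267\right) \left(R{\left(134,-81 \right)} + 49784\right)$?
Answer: $-1036702824$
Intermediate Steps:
$R{\left(X,j \right)} = 2 j$
$\left(17375 - 38267\right) \left(R{\left(134,-81 \right)} + 49784\right) = \left(17375 - 38267\right) \left(2 \left(-81\right) + 49784\right) = - 20892 \left(-162 + 49784\right) = \left(-20892\right) 49622 = -1036702824$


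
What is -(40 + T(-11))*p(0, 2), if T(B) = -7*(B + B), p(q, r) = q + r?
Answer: -388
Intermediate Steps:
T(B) = -14*B
-(40 + T(-11))*p(0, 2) = -(40 - 14*(-11))*(0 + 2) = -(40 + 154)*2 = -194*2 = -1*388 = -388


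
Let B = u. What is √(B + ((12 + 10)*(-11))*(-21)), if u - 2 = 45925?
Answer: 7*√1041 ≈ 225.85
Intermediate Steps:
u = 45927 (u = 2 + 45925 = 45927)
B = 45927
√(B + ((12 + 10)*(-11))*(-21)) = √(45927 + ((12 + 10)*(-11))*(-21)) = √(45927 + (22*(-11))*(-21)) = √(45927 - 242*(-21)) = √(45927 + 5082) = √51009 = 7*√1041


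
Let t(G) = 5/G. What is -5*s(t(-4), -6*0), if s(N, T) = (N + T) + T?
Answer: 25/4 ≈ 6.2500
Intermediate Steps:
s(N, T) = N + 2*T
-5*s(t(-4), -6*0) = -5*(5/(-4) + 2*(-6*0)) = -5*(5*(-1/4) + 2*0) = -5*(-5/4 + 0) = -5*(-5/4) = 25/4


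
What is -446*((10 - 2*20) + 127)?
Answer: -43262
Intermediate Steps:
-446*((10 - 2*20) + 127) = -446*((10 - 40) + 127) = -446*(-30 + 127) = -446*97 = -43262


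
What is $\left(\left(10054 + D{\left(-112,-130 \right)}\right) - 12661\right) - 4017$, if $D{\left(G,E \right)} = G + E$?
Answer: $-6866$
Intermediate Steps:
$D{\left(G,E \right)} = E + G$
$\left(\left(10054 + D{\left(-112,-130 \right)}\right) - 12661\right) - 4017 = \left(\left(10054 - 242\right) - 12661\right) - 4017 = \left(9812 - 12661\right) - 4017 = -2849 - 4017 = -6866$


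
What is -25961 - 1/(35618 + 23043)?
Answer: -1522898222/58661 ≈ -25961.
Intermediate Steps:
-25961 - 1/(35618 + 23043) = -25961 - 1/58661 = -1522898222/58661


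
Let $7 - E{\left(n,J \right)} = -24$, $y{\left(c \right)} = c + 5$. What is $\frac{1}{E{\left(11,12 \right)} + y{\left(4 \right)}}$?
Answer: $\frac{1}{40} \approx 0.025$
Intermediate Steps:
$y{\left(c \right)} = 5 + c$
$E{\left(n,J \right)} = 31$ ($E{\left(n,J \right)} = 7 - -24 = 7 + 24 = 31$)
$\frac{1}{E{\left(11,12 \right)} + y{\left(4 \right)}} = \frac{1}{31 + \left(5 + 4\right)} = \frac{1}{31 + 9} = \frac{1}{40}$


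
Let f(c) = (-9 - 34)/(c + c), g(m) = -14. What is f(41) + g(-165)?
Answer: -1191/82 ≈ -14.524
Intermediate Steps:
f(c) = -43/(2*c) (f(c) = -43*1/(2*c) = -43/(2*c))
f(41) + g(-165) = -43/2/41 - 14 = -43/2*1/41 - 14 = -43/82 - 14 = -1191/82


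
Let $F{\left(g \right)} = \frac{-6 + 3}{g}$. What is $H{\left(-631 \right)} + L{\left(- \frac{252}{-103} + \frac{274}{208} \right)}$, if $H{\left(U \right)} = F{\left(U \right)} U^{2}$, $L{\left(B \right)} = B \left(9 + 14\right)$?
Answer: $\frac{21205153}{10712} \approx 1979.6$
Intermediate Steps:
$L{\left(B \right)} = 23 B$ ($L{\left(B \right)} = B 23 = 23 B$)
$F{\left(g \right)} = - \frac{3}{g}$
$H{\left(U \right)} = - 3 U$ ($H{\left(U \right)} = - \frac{3}{U} U^{2} = - 3 U$)
$H{\left(-631 \right)} + L{\left(- \frac{252}{-103} + \frac{274}{208} \right)} = \left(-3\right) \left(-631\right) + 23 \left(- \frac{252}{-103} + \frac{274}{208}\right) = 1893 + 23 \left(\left(-252\right) \left(- \frac{1}{103}\right) + 274 \cdot \frac{1}{208}\right) = 1893 + 23 \left(\frac{252}{103} + \frac{137}{104}\right) = 1893 + 23 \cdot \frac{40319}{10712} = 1893 + \frac{927337}{10712} = \frac{21205153}{10712}$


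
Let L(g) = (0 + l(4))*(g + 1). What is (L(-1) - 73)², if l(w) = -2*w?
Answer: 5329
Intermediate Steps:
L(g) = -8 - 8*g (L(g) = (0 - 2*4)*(g + 1) = (0 - 8)*(1 + g) = -8*(1 + g) = -8 - 8*g)
(L(-1) - 73)² = ((-8 - 8*(-1)) - 73)² = ((-8 + 8) - 73)² = (0 - 73)² = (-73)² = 5329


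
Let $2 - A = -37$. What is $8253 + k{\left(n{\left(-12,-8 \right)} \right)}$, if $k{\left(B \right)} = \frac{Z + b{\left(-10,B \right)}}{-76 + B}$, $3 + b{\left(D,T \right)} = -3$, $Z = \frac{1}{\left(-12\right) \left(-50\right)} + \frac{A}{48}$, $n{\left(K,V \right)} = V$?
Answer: $\frac{118844089}{14400} \approx 8253.1$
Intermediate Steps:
$A = 39$ ($A = 2 - -37 = 2 + 37 = 39$)
$Z = \frac{977}{1200}$ ($Z = \frac{1}{\left(-12\right) \left(-50\right)} + \frac{39}{48} = \left(- \frac{1}{12}\right) \left(- \frac{1}{50}\right) + 39 \cdot \frac{1}{48} = \frac{1}{600} + \frac{13}{16} = \frac{977}{1200} \approx 0.81417$)
$b{\left(D,T \right)} = -6$ ($b{\left(D,T \right)} = -3 - 3 = -6$)
$k{\left(B \right)} = - \frac{6223}{1200 \left(-76 + B\right)}$ ($k{\left(B \right)} = \frac{\frac{977}{1200} - 6}{-76 + B} = - \frac{6223}{1200 \left(-76 + B\right)}$)
$8253 + k{\left(n{\left(-12,-8 \right)} \right)} = 8253 - \frac{6223}{-91200 + 1200 \left(-8\right)} = 8253 - \frac{6223}{-91200 - 9600} = 8253 - \frac{6223}{-100800} = 8253 - - \frac{889}{14400} = 8253 + \frac{889}{14400} = \frac{118844089}{14400}$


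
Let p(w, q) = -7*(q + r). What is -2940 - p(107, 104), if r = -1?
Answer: -2219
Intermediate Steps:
p(w, q) = 7 - 7*q (p(w, q) = -7*(q - 1) = -7*(-1 + q) = 7 - 7*q)
-2940 - p(107, 104) = -2940 - (7 - 7*104) = -2940 - (7 - 728) = -2940 - 1*(-721) = -2940 + 721 = -2219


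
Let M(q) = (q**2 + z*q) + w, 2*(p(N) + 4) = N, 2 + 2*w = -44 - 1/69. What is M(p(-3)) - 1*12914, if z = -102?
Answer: -3407429/276 ≈ -12346.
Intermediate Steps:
w = -3175/138 (w = -1 + (-44 - 1/69)/2 = -1 + (1/2)*(-3037/69) = -1 - 3037/138 = -3175/138 ≈ -23.007)
p(N) = -4 + N/2
M(q) = -3175/138 + q**2 - 102*q (M(q) = (q**2 - 102*q) - 3175/138 = -3175/138 + q**2 - 102*q)
M(p(-3)) - 1*12914 = (-3175/138 + (-4 + (1/2)*(-3))**2 - 102*(-4 + (1/2)*(-3))) - 1*12914 = (-3175/138 + (-4 - 3/2)**2 - 102*(-4 - 3/2)) - 12914 = (-3175/138 + (-11/2)**2 - 102*(-11/2)) - 12914 = (-3175/138 + 121/4 + 561) - 12914 = 156835/276 - 12914 = -3407429/276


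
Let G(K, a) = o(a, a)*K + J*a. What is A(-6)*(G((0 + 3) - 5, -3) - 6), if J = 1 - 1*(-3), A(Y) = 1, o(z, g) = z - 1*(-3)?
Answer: -18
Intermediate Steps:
o(z, g) = 3 + z (o(z, g) = z + 3 = 3 + z)
J = 4 (J = 1 + 3 = 4)
G(K, a) = 4*a + K*(3 + a) (G(K, a) = (3 + a)*K + 4*a = K*(3 + a) + 4*a = 4*a + K*(3 + a))
A(-6)*(G((0 + 3) - 5, -3) - 6) = 1*((4*(-3) + ((0 + 3) - 5)*(3 - 3)) - 6) = 1*((-12 + (3 - 5)*0) - 6) = 1*((-12 - 2*0) - 6) = 1*((-12 + 0) - 6) = 1*(-12 - 6) = 1*(-18) = -18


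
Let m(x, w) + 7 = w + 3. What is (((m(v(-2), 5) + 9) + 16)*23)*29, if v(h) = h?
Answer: 17342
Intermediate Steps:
m(x, w) = -4 + w (m(x, w) = -7 + (w + 3) = -7 + (3 + w) = -4 + w)
(((m(v(-2), 5) + 9) + 16)*23)*29 = ((((-4 + 5) + 9) + 16)*23)*29 = (((1 + 9) + 16)*23)*29 = ((10 + 16)*23)*29 = (26*23)*29 = 598*29 = 17342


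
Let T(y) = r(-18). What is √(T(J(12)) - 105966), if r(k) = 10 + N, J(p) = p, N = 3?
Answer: I*√105953 ≈ 325.5*I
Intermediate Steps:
r(k) = 13 (r(k) = 10 + 3 = 13)
T(y) = 13
√(T(J(12)) - 105966) = √(13 - 105966) = √(-105953) = I*√105953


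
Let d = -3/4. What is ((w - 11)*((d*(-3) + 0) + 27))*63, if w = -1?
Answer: -22113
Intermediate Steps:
d = -¾ (d = -3*¼ = -¾ ≈ -0.75000)
((w - 11)*((d*(-3) + 0) + 27))*63 = ((-1 - 11)*((-¾*(-3) + 0) + 27))*63 = -12*((9/4 + 0) + 27)*63 = -12*(9/4 + 27)*63 = -12*117/4*63 = -351*63 = -22113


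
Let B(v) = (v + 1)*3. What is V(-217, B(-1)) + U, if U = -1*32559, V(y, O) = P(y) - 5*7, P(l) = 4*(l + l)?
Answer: -34330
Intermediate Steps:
P(l) = 8*l (P(l) = 4*(2*l) = 8*l)
B(v) = 3 + 3*v (B(v) = (1 + v)*3 = 3 + 3*v)
V(y, O) = -35 + 8*y (V(y, O) = 8*y - 5*7 = 8*y - 1*35 = 8*y - 35 = -35 + 8*y)
U = -32559
V(-217, B(-1)) + U = (-35 + 8*(-217)) - 32559 = (-35 - 1736) - 32559 = -1771 - 32559 = -34330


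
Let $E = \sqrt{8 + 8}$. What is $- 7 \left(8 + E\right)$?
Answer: $-84$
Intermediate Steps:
$E = 4$ ($E = \sqrt{16} = 4$)
$- 7 \left(8 + E\right) = - 7 \left(8 + 4\right) = \left(-7\right) 12 = -84$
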